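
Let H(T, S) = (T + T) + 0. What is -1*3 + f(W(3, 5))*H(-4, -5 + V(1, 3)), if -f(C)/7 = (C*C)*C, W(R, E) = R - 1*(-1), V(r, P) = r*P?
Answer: 3581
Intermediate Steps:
V(r, P) = P*r
W(R, E) = 1 + R (W(R, E) = R + 1 = 1 + R)
f(C) = -7*C³ (f(C) = -7*C*C*C = -7*C²*C = -7*C³)
H(T, S) = 2*T (H(T, S) = 2*T + 0 = 2*T)
-1*3 + f(W(3, 5))*H(-4, -5 + V(1, 3)) = -1*3 + (-7*(1 + 3)³)*(2*(-4)) = -3 - 7*4³*(-8) = -3 - 7*64*(-8) = -3 - 448*(-8) = -3 + 3584 = 3581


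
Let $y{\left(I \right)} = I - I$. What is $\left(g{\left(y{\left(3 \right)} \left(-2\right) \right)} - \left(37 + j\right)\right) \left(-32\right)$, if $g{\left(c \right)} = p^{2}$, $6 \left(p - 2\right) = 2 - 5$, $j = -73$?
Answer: $-1224$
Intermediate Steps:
$y{\left(I \right)} = 0$
$p = \frac{3}{2}$ ($p = 2 + \frac{2 - 5}{6} = 2 + \frac{1}{6} \left(-3\right) = 2 - \frac{1}{2} = \frac{3}{2} \approx 1.5$)
$g{\left(c \right)} = \frac{9}{4}$ ($g{\left(c \right)} = \left(\frac{3}{2}\right)^{2} = \frac{9}{4}$)
$\left(g{\left(y{\left(3 \right)} \left(-2\right) \right)} - \left(37 + j\right)\right) \left(-32\right) = \left(\frac{9}{4} - -36\right) \left(-32\right) = \left(\frac{9}{4} + \left(73 - 37\right)\right) \left(-32\right) = \left(\frac{9}{4} + 36\right) \left(-32\right) = \frac{153}{4} \left(-32\right) = -1224$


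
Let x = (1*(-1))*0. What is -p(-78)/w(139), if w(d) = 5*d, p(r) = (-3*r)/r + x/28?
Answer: 3/695 ≈ 0.0043165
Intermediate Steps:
x = 0 (x = -1*0 = 0)
p(r) = -3 (p(r) = (-3*r)/r + 0/28 = -3 + 0*(1/28) = -3 + 0 = -3)
-p(-78)/w(139) = -(-3)/(5*139) = -(-3)/695 = -1*(-3/695) = 3/695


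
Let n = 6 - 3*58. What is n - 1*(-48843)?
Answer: 48675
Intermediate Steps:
n = -168 (n = 6 - 174 = -168)
n - 1*(-48843) = -168 - 1*(-48843) = -168 + 48843 = 48675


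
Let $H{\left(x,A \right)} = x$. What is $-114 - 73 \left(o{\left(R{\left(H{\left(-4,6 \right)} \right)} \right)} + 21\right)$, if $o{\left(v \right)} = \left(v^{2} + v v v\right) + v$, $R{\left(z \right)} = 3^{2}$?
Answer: $-61434$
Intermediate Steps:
$R{\left(z \right)} = 9$
$o{\left(v \right)} = v + v^{2} + v^{3}$ ($o{\left(v \right)} = \left(v^{2} + v^{2} v\right) + v = \left(v^{2} + v^{3}\right) + v = v + v^{2} + v^{3}$)
$-114 - 73 \left(o{\left(R{\left(H{\left(-4,6 \right)} \right)} \right)} + 21\right) = -114 - 73 \left(9 \left(1 + 9 + 9^{2}\right) + 21\right) = -114 - 73 \left(9 \left(1 + 9 + 81\right) + 21\right) = -114 - 73 \left(9 \cdot 91 + 21\right) = -114 - 73 \left(819 + 21\right) = -114 - 61320 = -61434$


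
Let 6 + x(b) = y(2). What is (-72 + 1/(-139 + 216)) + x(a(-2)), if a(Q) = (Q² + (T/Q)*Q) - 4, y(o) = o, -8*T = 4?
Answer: -5851/77 ≈ -75.987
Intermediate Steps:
T = -½ (T = -⅛*4 = -½ ≈ -0.50000)
a(Q) = -9/2 + Q² (a(Q) = (Q² + (-1/(2*Q))*Q) - 4 = (Q² - ½) - 4 = (-½ + Q²) - 4 = -9/2 + Q²)
x(b) = -4 (x(b) = -6 + 2 = -4)
(-72 + 1/(-139 + 216)) + x(a(-2)) = (-72 + 1/(-139 + 216)) - 4 = (-72 + 1/77) - 4 = -5543/77 - 4 = -5851/77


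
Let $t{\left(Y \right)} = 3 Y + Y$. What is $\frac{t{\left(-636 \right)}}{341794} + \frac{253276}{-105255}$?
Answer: $- \frac{43417992932}{17987763735} \approx -2.4137$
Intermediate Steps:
$t{\left(Y \right)} = 4 Y$
$\frac{t{\left(-636 \right)}}{341794} + \frac{253276}{-105255} = \frac{4 \left(-636\right)}{341794} + \frac{253276}{-105255} = \left(-2544\right) \frac{1}{341794} + 253276 \left(- \frac{1}{105255}\right) = - \frac{1272}{170897} - \frac{253276}{105255} = - \frac{43417992932}{17987763735}$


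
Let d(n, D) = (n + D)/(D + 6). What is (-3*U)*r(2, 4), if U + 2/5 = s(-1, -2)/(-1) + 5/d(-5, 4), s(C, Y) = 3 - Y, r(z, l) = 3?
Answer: 2493/5 ≈ 498.60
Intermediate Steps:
d(n, D) = (D + n)/(6 + D)
U = -277/5 (U = -⅖ + ((3 - 1*(-2))/(-1) + 5/(((4 - 5)/(6 + 4)))) = -⅖ + ((3 + 2)*(-1) + 5/((-1/10))) = -⅖ + (5*(-1) + 5/(((⅒)*(-1)))) = -⅖ + (-5 + 5/(-⅒)) = -⅖ + (-5 + 5*(-10)) = -⅖ + (-5 - 50) = -⅖ - 55 = -277/5 ≈ -55.400)
(-3*U)*r(2, 4) = -3*(-277/5)*3 = (831/5)*3 = 2493/5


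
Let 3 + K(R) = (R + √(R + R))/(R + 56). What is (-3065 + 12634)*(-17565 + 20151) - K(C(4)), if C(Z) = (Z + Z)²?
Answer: 371181547/15 - √2/15 ≈ 2.4745e+7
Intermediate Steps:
C(Z) = 4*Z² (C(Z) = (2*Z)² = 4*Z²)
K(R) = -3 + (R + √2*√R)/(56 + R) (K(R) = -3 + (R + √(R + R))/(R + 56) = -3 + (R + √(2*R))/(56 + R) = -3 + (R + √2*√R)/(56 + R))
(-3065 + 12634)*(-17565 + 20151) - K(C(4)) = (-3065 + 12634)*(-17565 + 20151) - (-168 - 8*4² + √2*√(4*4²))/(56 + 4*4²) = 9569*2586 - (-168 - 8*16 + √2*√(4*16))/(56 + 4*16) = 24745434 - (-168 - 2*64 + √2*√64)/(56 + 64) = 24745434 - (-168 - 128 + √2*8)/120 = 24745434 - (-168 - 128 + 8*√2)/120 = 24745434 - (-296 + 8*√2)/120 = 24745434 - (-37/15 + √2/15) = 24745434 + (37/15 - √2/15) = 371181547/15 - √2/15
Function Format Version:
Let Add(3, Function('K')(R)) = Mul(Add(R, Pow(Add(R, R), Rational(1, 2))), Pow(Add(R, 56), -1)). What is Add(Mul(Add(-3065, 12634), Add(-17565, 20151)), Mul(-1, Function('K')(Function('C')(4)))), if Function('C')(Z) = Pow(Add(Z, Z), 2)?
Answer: Add(Rational(371181547, 15), Mul(Rational(-1, 15), Pow(2, Rational(1, 2)))) ≈ 2.4745e+7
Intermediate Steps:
Function('C')(Z) = Mul(4, Pow(Z, 2)) (Function('C')(Z) = Pow(Mul(2, Z), 2) = Mul(4, Pow(Z, 2)))
Function('K')(R) = Add(-3, Mul(Pow(Add(56, R), -1), Add(R, Mul(Pow(2, Rational(1, 2)), Pow(R, Rational(1, 2)))))) (Function('K')(R) = Add(-3, Mul(Add(R, Pow(Add(R, R), Rational(1, 2))), Pow(Add(R, 56), -1))) = Add(-3, Mul(Add(R, Pow(Mul(2, R), Rational(1, 2))), Pow(Add(56, R), -1))) = Add(-3, Mul(Add(R, Mul(Pow(2, Rational(1, 2)), Pow(R, Rational(1, 2)))), Pow(Add(56, R), -1))) = Add(-3, Mul(Pow(Add(56, R), -1), Add(R, Mul(Pow(2, Rational(1, 2)), Pow(R, Rational(1, 2)))))))
Add(Mul(Add(-3065, 12634), Add(-17565, 20151)), Mul(-1, Function('K')(Function('C')(4)))) = Add(Mul(Add(-3065, 12634), Add(-17565, 20151)), Mul(-1, Mul(Pow(Add(56, Mul(4, Pow(4, 2))), -1), Add(-168, Mul(-2, Mul(4, Pow(4, 2))), Mul(Pow(2, Rational(1, 2)), Pow(Mul(4, Pow(4, 2)), Rational(1, 2))))))) = Add(Mul(9569, 2586), Mul(-1, Mul(Pow(Add(56, Mul(4, 16)), -1), Add(-168, Mul(-2, Mul(4, 16)), Mul(Pow(2, Rational(1, 2)), Pow(Mul(4, 16), Rational(1, 2))))))) = Add(24745434, Mul(-1, Mul(Pow(Add(56, 64), -1), Add(-168, Mul(-2, 64), Mul(Pow(2, Rational(1, 2)), Pow(64, Rational(1, 2))))))) = Add(24745434, Mul(-1, Mul(Pow(120, -1), Add(-168, -128, Mul(Pow(2, Rational(1, 2)), 8))))) = Add(24745434, Mul(-1, Mul(Rational(1, 120), Add(-168, -128, Mul(8, Pow(2, Rational(1, 2))))))) = Add(24745434, Mul(-1, Mul(Rational(1, 120), Add(-296, Mul(8, Pow(2, Rational(1, 2))))))) = Add(24745434, Mul(-1, Add(Rational(-37, 15), Mul(Rational(1, 15), Pow(2, Rational(1, 2)))))) = Add(24745434, Add(Rational(37, 15), Mul(Rational(-1, 15), Pow(2, Rational(1, 2))))) = Add(Rational(371181547, 15), Mul(Rational(-1, 15), Pow(2, Rational(1, 2))))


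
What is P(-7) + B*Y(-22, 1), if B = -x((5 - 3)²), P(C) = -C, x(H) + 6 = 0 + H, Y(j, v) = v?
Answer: 9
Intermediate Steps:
x(H) = -6 + H (x(H) = -6 + (0 + H) = -6 + H)
B = 2 (B = -(-6 + (5 - 3)²) = -(-6 + 2²) = -(-6 + 4) = -1*(-2) = 2)
P(-7) + B*Y(-22, 1) = -1*(-7) + 2*1 = 7 + 2 = 9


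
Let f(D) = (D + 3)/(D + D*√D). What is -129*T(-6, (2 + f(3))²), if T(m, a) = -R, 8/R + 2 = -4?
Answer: -172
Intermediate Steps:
f(D) = (3 + D)/(D + D^(3/2))
R = -4/3 (R = 8/(-2 - 4) = 8/(-6) = 8*(-⅙) = -4/3 ≈ -1.3333)
T(m, a) = 4/3 (T(m, a) = -1*(-4/3) = 4/3)
-129*T(-6, (2 + f(3))²) = -129*4/3 = -172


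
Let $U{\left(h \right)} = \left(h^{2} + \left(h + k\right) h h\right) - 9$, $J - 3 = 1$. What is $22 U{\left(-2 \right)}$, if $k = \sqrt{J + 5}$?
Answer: $-22$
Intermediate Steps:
$J = 4$ ($J = 3 + 1 = 4$)
$k = 3$ ($k = \sqrt{4 + 5} = \sqrt{9} = 3$)
$U{\left(h \right)} = -9 + h^{2} + h^{2} \left(3 + h\right)$ ($U{\left(h \right)} = \left(h^{2} + \left(h + 3\right) h h\right) - 9 = \left(h^{2} + \left(3 + h\right) h h\right) - 9 = \left(h^{2} + h \left(3 + h\right) h\right) - 9 = \left(h^{2} + h^{2} \left(3 + h\right)\right) - 9 = -9 + h^{2} + h^{2} \left(3 + h\right)$)
$22 U{\left(-2 \right)} = 22 \left(-9 + \left(-2\right)^{3} + 4 \left(-2\right)^{2}\right) = 22 \left(-9 - 8 + 4 \cdot 4\right) = 22 \left(-9 - 8 + 16\right) = 22 \left(-1\right) = -22$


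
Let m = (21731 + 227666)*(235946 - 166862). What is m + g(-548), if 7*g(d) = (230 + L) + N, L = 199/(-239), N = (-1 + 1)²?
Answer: 28824689802975/1673 ≈ 1.7229e+10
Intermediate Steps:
N = 0 (N = 0² = 0)
L = -199/239 (L = 199*(-1/239) = -199/239 ≈ -0.83264)
m = 17229342348 (m = 249397*69084 = 17229342348)
g(d) = 54771/1673 (g(d) = ((230 - 199/239) + 0)/7 = (54771/239 + 0)/7 = (⅐)*(54771/239) = 54771/1673)
m + g(-548) = 17229342348 + 54771/1673 = 28824689802975/1673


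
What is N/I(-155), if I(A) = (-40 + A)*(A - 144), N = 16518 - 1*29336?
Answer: -986/4485 ≈ -0.21984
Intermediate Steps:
N = -12818 (N = 16518 - 29336 = -12818)
I(A) = (-144 + A)*(-40 + A) (I(A) = (-40 + A)*(-144 + A) = (-144 + A)*(-40 + A))
N/I(-155) = -12818/(5760 + (-155)**2 - 184*(-155)) = -12818/(5760 + 24025 + 28520) = -12818/58305 = -12818*1/58305 = -986/4485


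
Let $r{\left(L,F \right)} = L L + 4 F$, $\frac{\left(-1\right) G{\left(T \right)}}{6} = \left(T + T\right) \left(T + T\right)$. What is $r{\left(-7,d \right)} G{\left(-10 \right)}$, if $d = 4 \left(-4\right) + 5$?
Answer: $-12000$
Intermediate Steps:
$G{\left(T \right)} = - 24 T^{2}$ ($G{\left(T \right)} = - 6 \left(T + T\right) \left(T + T\right) = - 6 \cdot 2 T 2 T = - 6 \cdot 4 T^{2} = - 24 T^{2}$)
$d = -11$ ($d = -16 + 5 = -11$)
$r{\left(L,F \right)} = L^{2} + 4 F$
$r{\left(-7,d \right)} G{\left(-10 \right)} = \left(\left(-7\right)^{2} + 4 \left(-11\right)\right) \left(- 24 \left(-10\right)^{2}\right) = \left(49 - 44\right) \left(\left(-24\right) 100\right) = 5 \left(-2400\right) = -12000$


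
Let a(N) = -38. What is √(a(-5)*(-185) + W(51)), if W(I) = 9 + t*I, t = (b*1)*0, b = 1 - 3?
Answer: √7039 ≈ 83.899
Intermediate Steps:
b = -2
t = 0 (t = -2*1*0 = -2*0 = 0)
W(I) = 9 (W(I) = 9 + 0*I = 9 + 0 = 9)
√(a(-5)*(-185) + W(51)) = √(-38*(-185) + 9) = √(7030 + 9) = √7039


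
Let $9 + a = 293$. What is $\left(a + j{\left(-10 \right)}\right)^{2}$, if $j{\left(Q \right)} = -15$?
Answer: $72361$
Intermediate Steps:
$a = 284$ ($a = -9 + 293 = 284$)
$\left(a + j{\left(-10 \right)}\right)^{2} = \left(284 - 15\right)^{2} = 269^{2} = 72361$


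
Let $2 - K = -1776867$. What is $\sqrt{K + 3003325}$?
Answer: $\sqrt{4780194} \approx 2186.4$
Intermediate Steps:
$K = 1776869$ ($K = 2 - -1776867 = 2 + 1776867 = 1776869$)
$\sqrt{K + 3003325} = \sqrt{1776869 + 3003325} = \sqrt{4780194}$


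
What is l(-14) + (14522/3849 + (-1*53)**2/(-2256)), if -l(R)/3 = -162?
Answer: 1414018325/2894448 ≈ 488.53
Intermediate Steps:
l(R) = 486 (l(R) = -3*(-162) = 486)
l(-14) + (14522/3849 + (-1*53)**2/(-2256)) = 486 + (14522/3849 + (-1*53)**2/(-2256)) = 486 + (14522*(1/3849) + (-53)**2*(-1/2256)) = 486 + (14522/3849 + 2809*(-1/2256)) = 486 + (14522/3849 - 2809/2256) = 486 + 7316597/2894448 = 1414018325/2894448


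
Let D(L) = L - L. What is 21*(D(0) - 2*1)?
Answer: -42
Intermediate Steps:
D(L) = 0
21*(D(0) - 2*1) = 21*(0 - 2*1) = 21*(0 - 2) = 21*(-2) = -42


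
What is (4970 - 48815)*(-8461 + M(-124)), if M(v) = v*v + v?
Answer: -297751395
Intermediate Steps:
M(v) = v + v² (M(v) = v² + v = v + v²)
(4970 - 48815)*(-8461 + M(-124)) = (4970 - 48815)*(-8461 - 124*(1 - 124)) = -43845*(-8461 - 124*(-123)) = -43845*(-8461 + 15252) = -43845*6791 = -297751395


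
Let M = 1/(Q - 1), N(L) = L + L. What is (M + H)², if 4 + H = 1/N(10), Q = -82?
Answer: 43256929/2755600 ≈ 15.698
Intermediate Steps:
N(L) = 2*L
M = -1/83 (M = 1/(-82 - 1) = 1/(-83) = -1/83 ≈ -0.012048)
H = -79/20 (H = -4 + 1/(2*10) = -4 + 1/20 = -79/20 ≈ -3.9500)
(M + H)² = (-1/83 - 79/20)² = (-6577/1660)² = 43256929/2755600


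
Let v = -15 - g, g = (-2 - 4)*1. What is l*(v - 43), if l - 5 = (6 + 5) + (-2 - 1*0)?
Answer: -728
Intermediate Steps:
g = -6 (g = -6*1 = -6)
l = 14 (l = 5 + ((6 + 5) + (-2 - 1*0)) = 5 + (11 + (-2 + 0)) = 5 + (11 - 2) = 5 + 9 = 14)
v = -9 (v = -15 - 1*(-6) = -15 + 6 = -9)
l*(v - 43) = 14*(-9 - 43) = 14*(-52) = -728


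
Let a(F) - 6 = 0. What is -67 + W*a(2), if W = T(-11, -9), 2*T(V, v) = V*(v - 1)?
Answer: 263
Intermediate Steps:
T(V, v) = V*(-1 + v)/2 (T(V, v) = (V*(v - 1))/2 = (V*(-1 + v))/2 = V*(-1 + v)/2)
a(F) = 6 (a(F) = 6 + 0 = 6)
W = 55 (W = (½)*(-11)*(-1 - 9) = (½)*(-11)*(-10) = 55)
-67 + W*a(2) = -67 + 55*6 = -67 + 330 = 263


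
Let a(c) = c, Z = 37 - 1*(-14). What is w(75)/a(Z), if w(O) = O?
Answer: 25/17 ≈ 1.4706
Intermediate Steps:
Z = 51 (Z = 37 + 14 = 51)
w(75)/a(Z) = 75/51 = 75*(1/51) = 25/17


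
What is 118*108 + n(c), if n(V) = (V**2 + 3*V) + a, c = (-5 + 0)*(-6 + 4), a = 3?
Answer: 12877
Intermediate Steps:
c = 10 (c = -5*(-2) = 10)
n(V) = 3 + V**2 + 3*V (n(V) = (V**2 + 3*V) + 3 = 3 + V**2 + 3*V)
118*108 + n(c) = 118*108 + (3 + 10**2 + 3*10) = 12744 + (3 + 100 + 30) = 12744 + 133 = 12877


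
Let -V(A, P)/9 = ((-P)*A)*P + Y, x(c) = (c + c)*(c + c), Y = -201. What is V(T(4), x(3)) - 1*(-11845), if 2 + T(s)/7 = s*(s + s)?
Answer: 2463094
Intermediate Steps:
x(c) = 4*c**2 (x(c) = (2*c)*(2*c) = 4*c**2)
T(s) = -14 + 14*s**2 (T(s) = -14 + 7*(s*(s + s)) = -14 + 7*(s*(2*s)) = -14 + 7*(2*s**2) = -14 + 14*s**2)
V(A, P) = 1809 + 9*A*P**2 (V(A, P) = -9*(((-P)*A)*P - 201) = -9*((-A*P)*P - 201) = -9*(-A*P**2 - 201) = -9*(-201 - A*P**2) = 1809 + 9*A*P**2)
V(T(4), x(3)) - 1*(-11845) = (1809 + 9*(-14 + 14*4**2)*(4*3**2)**2) - 1*(-11845) = (1809 + 9*(-14 + 14*16)*(4*9)**2) + 11845 = (1809 + 9*(-14 + 224)*36**2) + 11845 = (1809 + 9*210*1296) + 11845 = (1809 + 2449440) + 11845 = 2451249 + 11845 = 2463094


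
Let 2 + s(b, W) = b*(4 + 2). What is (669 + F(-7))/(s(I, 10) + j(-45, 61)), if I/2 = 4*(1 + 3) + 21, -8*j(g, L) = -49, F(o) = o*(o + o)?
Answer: 6136/3585 ≈ 1.7116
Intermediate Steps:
F(o) = 2*o**2 (F(o) = o*(2*o) = 2*o**2)
j(g, L) = 49/8 (j(g, L) = -1/8*(-49) = 49/8)
I = 74 (I = 2*(4*(1 + 3) + 21) = 2*(4*4 + 21) = 2*(16 + 21) = 2*37 = 74)
s(b, W) = -2 + 6*b (s(b, W) = -2 + b*(4 + 2) = -2 + b*6 = -2 + 6*b)
(669 + F(-7))/(s(I, 10) + j(-45, 61)) = (669 + 2*(-7)**2)/((-2 + 6*74) + 49/8) = (669 + 2*49)/((-2 + 444) + 49/8) = (669 + 98)/(442 + 49/8) = 767/(3585/8) = 767*(8/3585) = 6136/3585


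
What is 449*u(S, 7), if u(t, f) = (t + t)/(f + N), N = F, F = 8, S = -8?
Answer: -7184/15 ≈ -478.93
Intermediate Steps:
N = 8
u(t, f) = 2*t/(8 + f) (u(t, f) = (t + t)/(f + 8) = (2*t)/(8 + f) = 2*t/(8 + f))
449*u(S, 7) = 449*(2*(-8)/(8 + 7)) = 449*(2*(-8)/15) = 449*(2*(-8)*(1/15)) = 449*(-16/15) = -7184/15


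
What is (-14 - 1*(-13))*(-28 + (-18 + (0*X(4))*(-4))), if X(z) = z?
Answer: 46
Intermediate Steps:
(-14 - 1*(-13))*(-28 + (-18 + (0*X(4))*(-4))) = (-14 - 1*(-13))*(-28 + (-18 + (0*4)*(-4))) = (-14 + 13)*(-28 + (-18 + 0*(-4))) = -(-28 + (-18 + 0)) = -(-28 - 18) = -1*(-46) = 46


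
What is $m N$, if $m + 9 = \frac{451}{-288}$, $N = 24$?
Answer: $- \frac{3043}{12} \approx -253.58$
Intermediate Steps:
$m = - \frac{3043}{288}$ ($m = -9 + \frac{451}{-288} = -9 + 451 \left(- \frac{1}{288}\right) = -9 - \frac{451}{288} = - \frac{3043}{288} \approx -10.566$)
$m N = \left(- \frac{3043}{288}\right) 24 = - \frac{3043}{12}$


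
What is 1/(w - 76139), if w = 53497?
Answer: -1/22642 ≈ -4.4166e-5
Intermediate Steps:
1/(w - 76139) = 1/(53497 - 76139) = 1/(-22642) = -1/22642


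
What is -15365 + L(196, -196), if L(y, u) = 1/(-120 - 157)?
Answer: -4256106/277 ≈ -15365.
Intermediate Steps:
L(y, u) = -1/277 (L(y, u) = 1/(-277) = -1/277)
-15365 + L(196, -196) = -15365 - 1/277 = -4256106/277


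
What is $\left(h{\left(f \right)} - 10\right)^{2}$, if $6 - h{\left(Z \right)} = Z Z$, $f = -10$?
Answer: $10816$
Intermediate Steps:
$h{\left(Z \right)} = 6 - Z^{2}$ ($h{\left(Z \right)} = 6 - Z Z = 6 - Z^{2}$)
$\left(h{\left(f \right)} - 10\right)^{2} = \left(\left(6 - \left(-10\right)^{2}\right) - 10\right)^{2} = \left(\left(6 - 100\right) - 10\right)^{2} = \left(-94 - 10\right)^{2} = \left(-104\right)^{2} = 10816$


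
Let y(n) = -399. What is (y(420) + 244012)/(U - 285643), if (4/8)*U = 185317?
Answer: 243613/84991 ≈ 2.8663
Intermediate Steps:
U = 370634 (U = 2*185317 = 370634)
(y(420) + 244012)/(U - 285643) = (-399 + 244012)/(370634 - 285643) = 243613/84991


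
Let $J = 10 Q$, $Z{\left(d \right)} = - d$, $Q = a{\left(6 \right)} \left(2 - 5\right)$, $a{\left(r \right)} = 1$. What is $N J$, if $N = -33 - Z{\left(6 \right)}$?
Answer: $810$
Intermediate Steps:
$Q = -3$ ($Q = 1 \left(2 - 5\right) = 1 \left(-3\right) = -3$)
$J = -30$ ($J = 10 \left(-3\right) = -30$)
$N = -27$ ($N = -33 - \left(-1\right) 6 = -33 - -6 = -33 + 6 = -27$)
$N J = \left(-27\right) \left(-30\right) = 810$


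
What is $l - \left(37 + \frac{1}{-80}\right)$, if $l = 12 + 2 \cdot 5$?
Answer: $- \frac{1199}{80} \approx -14.988$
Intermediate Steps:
$l = 22$ ($l = 12 + 10 = 22$)
$l - \left(37 + \frac{1}{-80}\right) = 22 - \left(37 + \frac{1}{-80}\right) = 22 - \left(37 - \frac{1}{80}\right) = 22 - \frac{2959}{80} = - \frac{1199}{80}$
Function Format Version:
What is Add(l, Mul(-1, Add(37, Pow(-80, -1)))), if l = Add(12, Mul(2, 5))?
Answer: Rational(-1199, 80) ≈ -14.988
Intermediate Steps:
l = 22 (l = Add(12, 10) = 22)
Add(l, Mul(-1, Add(37, Pow(-80, -1)))) = Add(22, Mul(-1, Add(37, Pow(-80, -1)))) = Add(22, Mul(-1, Add(37, Rational(-1, 80)))) = Add(22, Mul(-1, Rational(2959, 80))) = Add(22, Rational(-2959, 80)) = Rational(-1199, 80)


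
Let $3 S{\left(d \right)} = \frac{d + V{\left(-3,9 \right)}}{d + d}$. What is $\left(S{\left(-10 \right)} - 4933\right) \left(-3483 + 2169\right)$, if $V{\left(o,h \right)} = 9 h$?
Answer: $\frac{64835169}{10} \approx 6.4835 \cdot 10^{6}$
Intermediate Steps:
$S{\left(d \right)} = \frac{81 + d}{6 d}$ ($S{\left(d \right)} = \frac{\left(d + 9 \cdot 9\right) \frac{1}{d + d}}{3} = \frac{\left(d + 81\right) \frac{1}{2 d}}{3} = \frac{\left(81 + d\right) \frac{1}{2 d}}{3} = \frac{\frac{1}{2} \frac{1}{d} \left(81 + d\right)}{3} = \frac{81 + d}{6 d}$)
$\left(S{\left(-10 \right)} - 4933\right) \left(-3483 + 2169\right) = \left(\frac{81 - 10}{6 \left(-10\right)} - 4933\right) \left(-3483 + 2169\right) = \left(\frac{1}{6} \left(- \frac{1}{10}\right) 71 - 4933\right) \left(-1314\right) = \left(- \frac{71}{60} - 4933\right) \left(-1314\right) = \left(- \frac{296051}{60}\right) \left(-1314\right) = \frac{64835169}{10}$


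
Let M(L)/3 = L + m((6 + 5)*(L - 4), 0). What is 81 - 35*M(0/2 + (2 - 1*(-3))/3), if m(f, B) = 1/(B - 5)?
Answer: -73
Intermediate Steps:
m(f, B) = 1/(-5 + B)
M(L) = -⅗ + 3*L (M(L) = 3*(L + 1/(-5 + 0)) = 3*(L + 1/(-5)) = 3*(L - ⅕) = 3*(-⅕ + L) = -⅗ + 3*L)
81 - 35*M(0/2 + (2 - 1*(-3))/3) = 81 - 35*(-⅗ + 3*(0/2 + (2 - 1*(-3))/3)) = 81 - 35*(-⅗ + 3*(0*(½) + (2 + 3)*(⅓))) = 81 - 35*(-⅗ + 3*(0 + 5*(⅓))) = 81 - 35*(-⅗ + 3*(0 + 5/3)) = 81 - 35*(-⅗ + 3*(5/3)) = 81 - 35*(-⅗ + 5) = 81 - 35*22/5 = 81 - 154 = -73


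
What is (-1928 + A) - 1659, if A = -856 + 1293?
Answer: -3150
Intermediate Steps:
A = 437
(-1928 + A) - 1659 = (-1928 + 437) - 1659 = -1491 - 1659 = -3150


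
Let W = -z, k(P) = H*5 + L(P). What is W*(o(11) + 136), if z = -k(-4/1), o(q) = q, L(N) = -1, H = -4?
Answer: -3087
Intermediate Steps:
k(P) = -21 (k(P) = -4*5 - 1 = -20 - 1 = -21)
z = 21 (z = -1*(-21) = 21)
W = -21 (W = -1*21 = -21)
W*(o(11) + 136) = -21*(11 + 136) = -21*147 = -3087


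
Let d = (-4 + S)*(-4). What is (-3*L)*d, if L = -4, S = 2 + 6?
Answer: -192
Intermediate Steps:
S = 8
d = -16 (d = (-4 + 8)*(-4) = 4*(-4) = -16)
(-3*L)*d = -3*(-4)*(-16) = 12*(-16) = -192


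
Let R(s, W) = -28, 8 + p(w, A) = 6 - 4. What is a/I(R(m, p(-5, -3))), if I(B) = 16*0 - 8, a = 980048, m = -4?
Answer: -122506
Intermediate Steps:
p(w, A) = -6 (p(w, A) = -8 + (6 - 4) = -8 + 2 = -6)
I(B) = -8 (I(B) = 0 - 8 = -8)
a/I(R(m, p(-5, -3))) = 980048/(-8) = 980048*(-1/8) = -122506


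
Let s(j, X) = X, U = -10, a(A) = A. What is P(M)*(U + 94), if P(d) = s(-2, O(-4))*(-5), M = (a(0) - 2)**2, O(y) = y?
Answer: 1680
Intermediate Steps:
M = 4 (M = (0 - 2)**2 = (-2)**2 = 4)
P(d) = 20 (P(d) = -4*(-5) = 20)
P(M)*(U + 94) = 20*(-10 + 94) = 20*84 = 1680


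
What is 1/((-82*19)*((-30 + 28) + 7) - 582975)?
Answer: -1/590765 ≈ -1.6927e-6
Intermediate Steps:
1/((-82*19)*((-30 + 28) + 7) - 582975) = 1/(-1558*(-2 + 7) - 582975) = 1/(-1558*5 - 582975) = 1/(-7790 - 582975) = 1/(-590765) = -1/590765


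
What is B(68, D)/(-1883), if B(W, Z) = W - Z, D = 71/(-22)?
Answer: -1567/41426 ≈ -0.037826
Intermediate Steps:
D = -71/22 (D = 71*(-1/22) = -71/22 ≈ -3.2273)
B(68, D)/(-1883) = (68 - 1*(-71/22))/(-1883) = (68 + 71/22)*(-1/1883) = (1567/22)*(-1/1883) = -1567/41426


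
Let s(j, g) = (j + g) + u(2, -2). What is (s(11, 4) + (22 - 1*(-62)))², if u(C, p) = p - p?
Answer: 9801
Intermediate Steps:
u(C, p) = 0
s(j, g) = g + j (s(j, g) = (j + g) + 0 = (g + j) + 0 = g + j)
(s(11, 4) + (22 - 1*(-62)))² = ((4 + 11) + (22 - 1*(-62)))² = (15 + (22 + 62))² = (15 + 84)² = 99² = 9801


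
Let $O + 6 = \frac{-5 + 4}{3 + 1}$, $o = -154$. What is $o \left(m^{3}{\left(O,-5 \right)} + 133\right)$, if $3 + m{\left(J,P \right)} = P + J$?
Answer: $\frac{13604437}{32} \approx 4.2514 \cdot 10^{5}$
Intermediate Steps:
$O = - \frac{25}{4}$ ($O = -6 + \frac{-5 + 4}{3 + 1} = -6 - \frac{1}{4} = - \frac{25}{4} \approx -6.25$)
$m{\left(J,P \right)} = -3 + J + P$ ($m{\left(J,P \right)} = -3 + \left(P + J\right) = -3 + \left(J + P\right) = -3 + J + P$)
$o \left(m^{3}{\left(O,-5 \right)} + 133\right) = - 154 \left(\left(-3 - \frac{25}{4} - 5\right)^{3} + 133\right) = - 154 \left(\left(- \frac{57}{4}\right)^{3} + 133\right) = - 154 \left(- \frac{185193}{64} + 133\right) = \left(-154\right) \left(- \frac{176681}{64}\right) = \frac{13604437}{32}$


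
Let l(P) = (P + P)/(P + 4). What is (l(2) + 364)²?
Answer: 1196836/9 ≈ 1.3298e+5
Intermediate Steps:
l(P) = 2*P/(4 + P) (l(P) = (2*P)/(4 + P) = 2*P/(4 + P))
(l(2) + 364)² = (2*2/(4 + 2) + 364)² = (2*2/6 + 364)² = (2*2*(⅙) + 364)² = (⅔ + 364)² = (1094/3)² = 1196836/9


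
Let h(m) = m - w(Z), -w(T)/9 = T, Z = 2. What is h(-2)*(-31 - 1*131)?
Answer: -2592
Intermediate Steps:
w(T) = -9*T
h(m) = 18 + m (h(m) = m - (-9)*2 = m - 1*(-18) = m + 18 = 18 + m)
h(-2)*(-31 - 1*131) = (18 - 2)*(-31 - 1*131) = 16*(-31 - 131) = 16*(-162) = -2592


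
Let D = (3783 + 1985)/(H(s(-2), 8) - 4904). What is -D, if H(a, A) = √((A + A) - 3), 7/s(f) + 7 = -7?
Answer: 28286272/24049203 + 5768*√13/24049203 ≈ 1.1770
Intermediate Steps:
s(f) = -½ (s(f) = 7/(-7 - 7) = 7/(-14) = 7*(-1/14) = -½)
H(a, A) = √(-3 + 2*A) (H(a, A) = √(2*A - 3) = √(-3 + 2*A))
D = 5768/(-4904 + √13) (D = (3783 + 1985)/(√(-3 + 2*8) - 4904) = 5768/(√(-3 + 16) - 4904) = 5768/(√13 - 4904) = 5768/(-4904 + √13) ≈ -1.1770)
-D = -(-28286272/24049203 - 5768*√13/24049203) = 28286272/24049203 + 5768*√13/24049203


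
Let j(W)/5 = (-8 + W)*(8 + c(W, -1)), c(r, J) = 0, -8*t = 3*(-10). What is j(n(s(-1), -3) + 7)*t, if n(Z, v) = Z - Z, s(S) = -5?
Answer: -150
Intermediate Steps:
t = 15/4 (t = -3*(-10)/8 = -⅛*(-30) = 15/4 ≈ 3.7500)
n(Z, v) = 0
j(W) = -320 + 40*W (j(W) = 5*((-8 + W)*(8 + 0)) = 5*((-8 + W)*8) = 5*(-64 + 8*W) = -320 + 40*W)
j(n(s(-1), -3) + 7)*t = (-320 + 40*(0 + 7))*(15/4) = (-320 + 40*7)*(15/4) = (-320 + 280)*(15/4) = -40*15/4 = -150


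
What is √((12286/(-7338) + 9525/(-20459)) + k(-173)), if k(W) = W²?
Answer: √168626327699005948887/75064071 ≈ 172.99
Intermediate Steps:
√((12286/(-7338) + 9525/(-20459)) + k(-173)) = √((12286/(-7338) + 9525/(-20459)) + (-173)²) = √((12286*(-1/7338) + 9525*(-1/20459)) + 29929) = √((-6143/3669 - 9525/20459) + 29929) = √(-160626862/75064071 + 29929) = √(2246431954097/75064071) = √168626327699005948887/75064071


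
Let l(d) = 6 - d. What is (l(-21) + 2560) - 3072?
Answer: -485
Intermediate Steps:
(l(-21) + 2560) - 3072 = ((6 - 1*(-21)) + 2560) - 3072 = ((6 + 21) + 2560) - 3072 = (27 + 2560) - 3072 = 2587 - 3072 = -485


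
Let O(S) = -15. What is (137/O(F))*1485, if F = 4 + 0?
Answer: -13563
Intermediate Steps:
F = 4
(137/O(F))*1485 = (137/(-15))*1485 = (137*(-1/15))*1485 = -137/15*1485 = -13563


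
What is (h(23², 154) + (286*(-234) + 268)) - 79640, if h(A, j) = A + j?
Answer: -145613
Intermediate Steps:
(h(23², 154) + (286*(-234) + 268)) - 79640 = ((23² + 154) + (286*(-234) + 268)) - 79640 = ((529 + 154) + (-66924 + 268)) - 79640 = (683 - 66656) - 79640 = -65973 - 79640 = -145613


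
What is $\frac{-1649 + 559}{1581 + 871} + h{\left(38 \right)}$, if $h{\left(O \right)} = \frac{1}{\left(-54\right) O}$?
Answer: $- \frac{559783}{1257876} \approx -0.44502$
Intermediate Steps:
$h{\left(O \right)} = - \frac{1}{54 O}$
$\frac{-1649 + 559}{1581 + 871} + h{\left(38 \right)} = \frac{-1649 + 559}{1581 + 871} - \frac{1}{54 \cdot 38} = - \frac{1090}{2452} - \frac{1}{2052} = \left(-1090\right) \frac{1}{2452} - \frac{1}{2052} = - \frac{545}{1226} - \frac{1}{2052} = - \frac{559783}{1257876}$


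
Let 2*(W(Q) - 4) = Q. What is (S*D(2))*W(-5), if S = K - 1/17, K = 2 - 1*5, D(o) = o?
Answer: -156/17 ≈ -9.1765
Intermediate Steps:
W(Q) = 4 + Q/2
K = -3 (K = 2 - 5 = -3)
S = -52/17 (S = -3 - 1/17 = -52/17 ≈ -3.0588)
(S*D(2))*W(-5) = (-52/17*2)*(4 + (1/2)*(-5)) = -104*(4 - 5/2)/17 = -104/17*3/2 = -156/17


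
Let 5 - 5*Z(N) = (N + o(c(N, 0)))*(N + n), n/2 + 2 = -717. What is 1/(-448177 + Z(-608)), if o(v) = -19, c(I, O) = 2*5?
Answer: -5/3523722 ≈ -1.4190e-6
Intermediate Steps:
c(I, O) = 10
n = -1438 (n = -4 + 2*(-717) = -4 - 1434 = -1438)
Z(N) = 1 - (-1438 + N)*(-19 + N)/5 (Z(N) = 1 - (N - 19)*(N - 1438)/5 = 1 - (-19 + N)*(-1438 + N)/5 = 1 - (-1438 + N)*(-19 + N)/5)
1/(-448177 + Z(-608)) = 1/(-448177 + (-27317/5 - ⅕*(-608)² + (1457/5)*(-608))) = 1/(-448177 + (-27317/5 - ⅕*369664 - 885856/5)) = 1/(-448177 + (-27317/5 - 369664/5 - 885856/5)) = 1/(-448177 - 1282837/5) = 1/(-3523722/5) = -5/3523722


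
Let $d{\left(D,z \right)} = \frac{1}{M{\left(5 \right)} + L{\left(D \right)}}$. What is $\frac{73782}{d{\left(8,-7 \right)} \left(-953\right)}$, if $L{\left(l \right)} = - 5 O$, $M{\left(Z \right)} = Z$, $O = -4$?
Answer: $- \frac{1844550}{953} \approx -1935.5$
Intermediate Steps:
$L{\left(l \right)} = 20$ ($L{\left(l \right)} = \left(-5\right) \left(-4\right) = 20$)
$d{\left(D,z \right)} = \frac{1}{25}$ ($d{\left(D,z \right)} = \frac{1}{5 + 20} = \frac{1}{25}$)
$\frac{73782}{d{\left(8,-7 \right)} \left(-953\right)} = \frac{73782}{\frac{1}{25} \left(-953\right)} = \frac{73782}{- \frac{953}{25}} = 73782 \left(- \frac{25}{953}\right) = - \frac{1844550}{953}$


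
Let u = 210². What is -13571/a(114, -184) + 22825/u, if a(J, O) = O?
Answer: 6026809/81144 ≈ 74.273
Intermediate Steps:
u = 44100
-13571/a(114, -184) + 22825/u = -13571/(-184) + 22825/44100 = -13571*(-1/184) + 22825*(1/44100) = 13571/184 + 913/1764 = 6026809/81144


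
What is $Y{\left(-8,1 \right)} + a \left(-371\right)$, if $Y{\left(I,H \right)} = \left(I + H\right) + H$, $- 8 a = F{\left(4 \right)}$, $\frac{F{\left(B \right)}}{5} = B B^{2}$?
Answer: $14834$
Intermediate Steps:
$F{\left(B \right)} = 5 B^{3}$ ($F{\left(B \right)} = 5 B B^{2} = 5 B^{3}$)
$a = -40$ ($a = - \frac{5 \cdot 4^{3}}{8} = - \frac{5 \cdot 64}{8} = \left(- \frac{1}{8}\right) 320 = -40$)
$Y{\left(I,H \right)} = I + 2 H$ ($Y{\left(I,H \right)} = \left(H + I\right) + H = I + 2 H$)
$Y{\left(-8,1 \right)} + a \left(-371\right) = \left(-8 + 2 \cdot 1\right) - -14840 = \left(-8 + 2\right) + 14840 = -6 + 14840 = 14834$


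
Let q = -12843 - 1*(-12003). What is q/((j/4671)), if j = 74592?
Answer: -7785/148 ≈ -52.601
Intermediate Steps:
q = -840 (q = -12843 + 12003 = -840)
q/((j/4671)) = -840/(74592/4671) = -840/(74592*(1/4671)) = -840/8288/519 = -840*519/8288 = -7785/148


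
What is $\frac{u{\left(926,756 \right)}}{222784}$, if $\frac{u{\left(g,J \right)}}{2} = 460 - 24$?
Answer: $\frac{109}{27848} \approx 0.0039141$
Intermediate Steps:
$u{\left(g,J \right)} = 872$ ($u{\left(g,J \right)} = 2 \left(460 - 24\right) = 2 \cdot 436 = 872$)
$\frac{u{\left(926,756 \right)}}{222784} = \frac{872}{222784} = 872 \cdot \frac{1}{222784} = \frac{109}{27848}$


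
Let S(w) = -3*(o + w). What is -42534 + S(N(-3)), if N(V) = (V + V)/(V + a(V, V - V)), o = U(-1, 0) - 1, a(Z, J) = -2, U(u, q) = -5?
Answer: -212598/5 ≈ -42520.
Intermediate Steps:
o = -6 (o = -5 - 1 = -6)
N(V) = 2*V/(-2 + V) (N(V) = (V + V)/(V - 2) = (2*V)/(-2 + V) = 2*V/(-2 + V))
S(w) = 18 - 3*w (S(w) = -3*(-6 + w) = 18 - 3*w)
-42534 + S(N(-3)) = -42534 + (18 - 6*(-3)/(-2 - 3)) = -42534 + (18 - 6*(-3)/(-5)) = -42534 + (18 - 6*(-3)*(-1)/5) = -42534 + (18 - 3*6/5) = -42534 + (18 - 18/5) = -42534 + 72/5 = -212598/5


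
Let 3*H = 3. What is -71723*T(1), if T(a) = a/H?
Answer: -71723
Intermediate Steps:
H = 1 (H = (⅓)*3 = 1)
T(a) = a (T(a) = a/1 = a*1 = a)
-71723*T(1) = -71723*1 = -71723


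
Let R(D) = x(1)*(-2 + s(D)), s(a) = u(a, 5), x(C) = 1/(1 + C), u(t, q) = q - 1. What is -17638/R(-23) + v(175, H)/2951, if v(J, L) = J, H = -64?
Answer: -52049563/2951 ≈ -17638.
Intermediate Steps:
u(t, q) = -1 + q
s(a) = 4 (s(a) = -1 + 5 = 4)
R(D) = 1 (R(D) = (-2 + 4)/(1 + 1) = 2/2 = (1/2)*2 = 1)
-17638/R(-23) + v(175, H)/2951 = -17638/1 + 175/2951 = -17638*1 + 175*(1/2951) = -17638 + 175/2951 = -52049563/2951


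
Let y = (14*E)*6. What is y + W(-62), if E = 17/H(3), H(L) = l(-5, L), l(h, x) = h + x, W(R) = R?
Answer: -776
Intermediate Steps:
H(L) = -5 + L
E = -17/2 (E = 17/(-5 + 3) = 17/(-2) = 17*(-½) = -17/2 ≈ -8.5000)
y = -714 (y = (14*(-17/2))*6 = -119*6 = -714)
y + W(-62) = -714 - 62 = -776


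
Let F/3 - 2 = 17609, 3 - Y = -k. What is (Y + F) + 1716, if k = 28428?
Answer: 82980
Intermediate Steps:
Y = 28431 (Y = 3 - (-1)*28428 = 3 - 1*(-28428) = 3 + 28428 = 28431)
F = 52833 (F = 6 + 3*17609 = 6 + 52827 = 52833)
(Y + F) + 1716 = (28431 + 52833) + 1716 = 81264 + 1716 = 82980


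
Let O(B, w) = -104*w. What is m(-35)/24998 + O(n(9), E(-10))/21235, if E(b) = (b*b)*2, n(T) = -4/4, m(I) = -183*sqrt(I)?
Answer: -4160/4247 - 183*I*sqrt(35)/24998 ≈ -0.97952 - 0.043309*I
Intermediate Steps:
n(T) = -1 (n(T) = -4*1/4 = -1)
E(b) = 2*b**2 (E(b) = b**2*2 = 2*b**2)
m(-35)/24998 + O(n(9), E(-10))/21235 = -183*I*sqrt(35)/24998 - 208*(-10)**2/21235 = -183*I*sqrt(35)*(1/24998) - 208*100*(1/21235) = -183*I*sqrt(35)*(1/24998) - 104*200*(1/21235) = -183*I*sqrt(35)/24998 - 20800*1/21235 = -183*I*sqrt(35)/24998 - 4160/4247 = -4160/4247 - 183*I*sqrt(35)/24998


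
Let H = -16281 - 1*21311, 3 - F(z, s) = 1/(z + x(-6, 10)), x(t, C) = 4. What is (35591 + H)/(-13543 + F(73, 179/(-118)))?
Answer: 51359/347527 ≈ 0.14778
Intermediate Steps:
F(z, s) = 3 - 1/(4 + z) (F(z, s) = 3 - 1/(z + 4) = 3 - 1/(4 + z))
H = -37592 (H = -16281 - 21311 = -37592)
(35591 + H)/(-13543 + F(73, 179/(-118))) = (35591 - 37592)/(-13543 + (11 + 3*73)/(4 + 73)) = -2001/(-13543 + (11 + 219)/77) = -2001/(-13543 + (1/77)*230) = -2001/(-13543 + 230/77) = -2001/(-1042581/77) = -2001*(-77/1042581) = 51359/347527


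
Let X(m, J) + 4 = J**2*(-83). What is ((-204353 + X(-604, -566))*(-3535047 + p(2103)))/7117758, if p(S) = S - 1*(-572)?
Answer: 47323019896330/3558879 ≈ 1.3297e+7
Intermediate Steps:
p(S) = 572 + S (p(S) = S + 572 = 572 + S)
X(m, J) = -4 - 83*J**2 (X(m, J) = -4 + J**2*(-83) = -4 - 83*J**2)
((-204353 + X(-604, -566))*(-3535047 + p(2103)))/7117758 = ((-204353 + (-4 - 83*(-566)**2))*(-3535047 + (572 + 2103)))/7117758 = ((-204353 + (-4 - 83*320356))*(-3535047 + 2675))*(1/7117758) = ((-204353 + (-4 - 26589548))*(-3532372))*(1/7117758) = ((-204353 - 26589552)*(-3532372))*(1/7117758) = -26793905*(-3532372)*(1/7117758) = 94646039792660*(1/7117758) = 47323019896330/3558879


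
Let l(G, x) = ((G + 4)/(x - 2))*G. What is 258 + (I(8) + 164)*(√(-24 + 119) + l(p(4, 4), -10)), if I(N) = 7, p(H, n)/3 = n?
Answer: -2478 + 171*√95 ≈ -811.30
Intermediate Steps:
p(H, n) = 3*n
l(G, x) = G*(4 + G)/(-2 + x) (l(G, x) = ((4 + G)/(-2 + x))*G = G*(4 + G)/(-2 + x))
258 + (I(8) + 164)*(√(-24 + 119) + l(p(4, 4), -10)) = 258 + (7 + 164)*(√(-24 + 119) + (3*4)*(4 + 3*4)/(-2 - 10)) = 258 + 171*(√95 + 12*(4 + 12)/(-12)) = 258 + 171*(√95 + 12*(-1/12)*16) = 258 + 171*(√95 - 16) = 258 + 171*(-16 + √95) = 258 + (-2736 + 171*√95) = -2478 + 171*√95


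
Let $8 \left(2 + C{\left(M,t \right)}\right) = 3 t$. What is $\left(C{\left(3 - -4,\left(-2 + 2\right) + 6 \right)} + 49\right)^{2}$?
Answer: $\frac{38809}{16} \approx 2425.6$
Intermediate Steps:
$C{\left(M,t \right)} = -2 + \frac{3 t}{8}$
$\left(C{\left(3 - -4,\left(-2 + 2\right) + 6 \right)} + 49\right)^{2} = \left(\left(-2 + \frac{3 \left(\left(-2 + 2\right) + 6\right)}{8}\right) + 49\right)^{2} = \left(\left(-2 + \frac{3 \left(0 + 6\right)}{8}\right) + 49\right)^{2} = \left(\left(-2 + \frac{3}{8} \cdot 6\right) + 49\right)^{2} = \left(\left(-2 + \frac{9}{4}\right) + 49\right)^{2} = \left(\frac{1}{4} + 49\right)^{2} = \left(\frac{197}{4}\right)^{2} = \frac{38809}{16}$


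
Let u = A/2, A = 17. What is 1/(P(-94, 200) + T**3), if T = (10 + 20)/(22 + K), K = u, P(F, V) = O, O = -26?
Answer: -226981/5685506 ≈ -0.039923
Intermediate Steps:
P(F, V) = -26
u = 17/2 ≈ 8.5000
K = 17/2 ≈ 8.5000
T = 60/61 (T = (10 + 20)/(22 + 17/2) = 30/(61/2) = 30*(2/61) = 60/61 ≈ 0.98361)
1/(P(-94, 200) + T**3) = 1/(-26 + (60/61)**3) = 1/(-26 + 216000/226981) = 1/(-5685506/226981) = -226981/5685506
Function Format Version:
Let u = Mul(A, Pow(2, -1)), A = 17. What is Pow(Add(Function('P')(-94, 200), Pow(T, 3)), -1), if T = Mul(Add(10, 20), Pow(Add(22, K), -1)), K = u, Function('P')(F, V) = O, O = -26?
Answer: Rational(-226981, 5685506) ≈ -0.039923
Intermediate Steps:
Function('P')(F, V) = -26
u = Rational(17, 2) (u = Mul(17, Pow(2, -1)) = Mul(17, Rational(1, 2)) = Rational(17, 2) ≈ 8.5000)
K = Rational(17, 2) ≈ 8.5000
T = Rational(60, 61) (T = Mul(Add(10, 20), Pow(Add(22, Rational(17, 2)), -1)) = Mul(30, Pow(Rational(61, 2), -1)) = Mul(30, Rational(2, 61)) = Rational(60, 61) ≈ 0.98361)
Pow(Add(Function('P')(-94, 200), Pow(T, 3)), -1) = Pow(Add(-26, Pow(Rational(60, 61), 3)), -1) = Pow(Add(-26, Rational(216000, 226981)), -1) = Pow(Rational(-5685506, 226981), -1) = Rational(-226981, 5685506)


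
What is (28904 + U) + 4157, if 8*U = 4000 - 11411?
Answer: 257077/8 ≈ 32135.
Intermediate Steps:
U = -7411/8 (U = (4000 - 11411)/8 = (1/8)*(-7411) = -7411/8 ≈ -926.38)
(28904 + U) + 4157 = (28904 - 7411/8) + 4157 = 223821/8 + 4157 = 257077/8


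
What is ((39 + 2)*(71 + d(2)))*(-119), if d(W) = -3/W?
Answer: -678181/2 ≈ -3.3909e+5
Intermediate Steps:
((39 + 2)*(71 + d(2)))*(-119) = ((39 + 2)*(71 - 3/2))*(-119) = (41*(71 - 3*1/2))*(-119) = (41*(71 - 3/2))*(-119) = (41*(139/2))*(-119) = (5699/2)*(-119) = -678181/2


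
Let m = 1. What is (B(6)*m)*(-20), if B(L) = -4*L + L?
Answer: 360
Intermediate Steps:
B(L) = -3*L
(B(6)*m)*(-20) = (-3*6*1)*(-20) = -18*1*(-20) = -18*(-20) = 360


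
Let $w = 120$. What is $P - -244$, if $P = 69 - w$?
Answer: $193$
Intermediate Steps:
$P = -51$ ($P = 69 - 120 = -51$)
$P - -244 = -51 - -244 = -51 + 244 = 193$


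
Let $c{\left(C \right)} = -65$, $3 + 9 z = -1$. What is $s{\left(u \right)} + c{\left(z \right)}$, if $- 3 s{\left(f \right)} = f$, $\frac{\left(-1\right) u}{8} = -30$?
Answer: $-145$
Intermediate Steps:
$z = - \frac{4}{9}$ ($z = - \frac{1}{3} + \frac{1}{9} \left(-1\right) = - \frac{1}{3} - \frac{1}{9} = - \frac{4}{9} \approx -0.44444$)
$u = 240$ ($u = \left(-8\right) \left(-30\right) = 240$)
$s{\left(f \right)} = - \frac{f}{3}$
$s{\left(u \right)} + c{\left(z \right)} = \left(- \frac{1}{3}\right) 240 - 65 = -80 - 65 = -145$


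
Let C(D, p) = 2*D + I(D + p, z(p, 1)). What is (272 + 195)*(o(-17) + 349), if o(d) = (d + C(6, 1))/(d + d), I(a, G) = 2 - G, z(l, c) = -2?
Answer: 5541889/34 ≈ 1.6300e+5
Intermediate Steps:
C(D, p) = 4 + 2*D (C(D, p) = 2*D + (2 - 1*(-2)) = 2*D + (2 + 2) = 2*D + 4 = 4 + 2*D)
o(d) = (16 + d)/(2*d) (o(d) = (d + (4 + 2*6))/(d + d) = (d + (4 + 12))/((2*d)) = (d + 16)*(1/(2*d)) = (16 + d)*(1/(2*d)) = (16 + d)/(2*d))
(272 + 195)*(o(-17) + 349) = (272 + 195)*((½)*(16 - 17)/(-17) + 349) = 467*((½)*(-1/17)*(-1) + 349) = 467*(1/34 + 349) = 467*(11867/34) = 5541889/34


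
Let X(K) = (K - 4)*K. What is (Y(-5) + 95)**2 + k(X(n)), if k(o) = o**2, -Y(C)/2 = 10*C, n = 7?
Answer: 38466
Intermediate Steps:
X(K) = K*(-4 + K) (X(K) = (-4 + K)*K = K*(-4 + K))
Y(C) = -20*C
(Y(-5) + 95)**2 + k(X(n)) = (-20*(-5) + 95)**2 + (7*(-4 + 7))**2 = (100 + 95)**2 + (7*3)**2 = 195**2 + 21**2 = 38025 + 441 = 38466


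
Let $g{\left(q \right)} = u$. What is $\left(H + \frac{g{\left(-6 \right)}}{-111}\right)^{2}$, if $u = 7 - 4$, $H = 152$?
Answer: $\frac{31618129}{1369} \approx 23096.0$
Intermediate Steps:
$u = 3$
$g{\left(q \right)} = 3$
$\left(H + \frac{g{\left(-6 \right)}}{-111}\right)^{2} = \left(152 + \frac{3}{-111}\right)^{2} = \left(152 + 3 \left(- \frac{1}{111}\right)\right)^{2} = \left(152 - \frac{1}{37}\right)^{2} = \left(\frac{5623}{37}\right)^{2} = \frac{31618129}{1369}$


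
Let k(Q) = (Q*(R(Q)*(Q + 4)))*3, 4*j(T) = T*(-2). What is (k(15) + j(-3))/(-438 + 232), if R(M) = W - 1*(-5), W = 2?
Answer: -11973/412 ≈ -29.061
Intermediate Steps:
R(M) = 7 (R(M) = 2 - 1*(-5) = 2 + 5 = 7)
j(T) = -T/2 (j(T) = (T*(-2))/4 = (-2*T)/4 = -T/2)
k(Q) = 3*Q*(28 + 7*Q) (k(Q) = (Q*(7*(Q + 4)))*3 = (Q*(7*(4 + Q)))*3 = (Q*(28 + 7*Q))*3 = 3*Q*(28 + 7*Q))
(k(15) + j(-3))/(-438 + 232) = (21*15*(4 + 15) - ½*(-3))/(-438 + 232) = (21*15*19 + 3/2)/(-206) = (5985 + 3/2)*(-1/206) = (11973/2)*(-1/206) = -11973/412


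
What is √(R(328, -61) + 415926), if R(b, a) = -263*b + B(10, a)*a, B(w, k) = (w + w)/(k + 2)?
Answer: √1147625402/59 ≈ 574.18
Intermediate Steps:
B(w, k) = 2*w/(2 + k) (B(w, k) = (2*w)/(2 + k) = 2*w/(2 + k))
R(b, a) = -263*b + 20*a/(2 + a) (R(b, a) = -263*b + (2*10/(2 + a))*a = -263*b + (20/(2 + a))*a = -263*b + 20*a/(2 + a))
√(R(328, -61) + 415926) = √((20*(-61) - 263*328*(2 - 61))/(2 - 61) + 415926) = √((-1220 - 263*328*(-59))/(-59) + 415926) = √(-(-1220 + 5089576)/59 + 415926) = √(-1/59*5088356 + 415926) = √(-5088356/59 + 415926) = √(19451278/59) = √1147625402/59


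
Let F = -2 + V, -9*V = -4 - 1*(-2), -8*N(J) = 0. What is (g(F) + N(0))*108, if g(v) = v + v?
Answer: -384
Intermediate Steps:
N(J) = 0 (N(J) = -⅛*0 = 0)
V = 2/9 (V = -(-4 - 1*(-2))/9 = -(-4 + 2)/9 = -⅑*(-2) = 2/9 ≈ 0.22222)
F = -16/9 (F = -2 + 2/9 = -16/9 ≈ -1.7778)
g(v) = 2*v
(g(F) + N(0))*108 = (2*(-16/9) + 0)*108 = (-32/9 + 0)*108 = -32/9*108 = -384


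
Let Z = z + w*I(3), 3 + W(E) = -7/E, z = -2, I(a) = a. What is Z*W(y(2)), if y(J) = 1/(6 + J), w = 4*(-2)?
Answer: 1534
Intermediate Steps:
w = -8
W(E) = -3 - 7/E
Z = -26 (Z = -2 - 8*3 = -2 - 24 = -26)
Z*W(y(2)) = -26*(-3 - 7/(1/(6 + 2))) = -26*(-3 - 7/(1/8)) = -26*(-3 - 7/⅛) = -26*(-3 - 7*8) = -26*(-3 - 56) = -26*(-59) = 1534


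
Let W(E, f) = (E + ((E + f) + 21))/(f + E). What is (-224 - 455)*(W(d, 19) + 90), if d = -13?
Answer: -188083/3 ≈ -62694.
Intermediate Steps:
W(E, f) = (21 + f + 2*E)/(E + f) (W(E, f) = (E + (21 + E + f))/(E + f) = (21 + f + 2*E)/(E + f))
(-224 - 455)*(W(d, 19) + 90) = (-224 - 455)*((21 + 19 + 2*(-13))/(-13 + 19) + 90) = -679*((21 + 19 - 26)/6 + 90) = -679*((1/6)*14 + 90) = -679*(7/3 + 90) = -679*277/3 = -188083/3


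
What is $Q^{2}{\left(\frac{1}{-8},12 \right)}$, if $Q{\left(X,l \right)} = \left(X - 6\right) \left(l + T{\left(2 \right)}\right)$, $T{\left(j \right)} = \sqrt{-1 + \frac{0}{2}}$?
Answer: $\frac{343343}{64} + \frac{7203 i}{8} \approx 5364.7 + 900.38 i$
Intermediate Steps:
$T{\left(j \right)} = i$ ($T{\left(j \right)} = \sqrt{-1 + 0 \cdot \frac{1}{2}} = \sqrt{-1 + 0} = \sqrt{-1} = i$)
$Q{\left(X,l \right)} = \left(-6 + X\right) \left(i + l\right)$ ($Q{\left(X,l \right)} = \left(X - 6\right) \left(l + i\right) = \left(-6 + X\right) \left(i + l\right)$)
$Q^{2}{\left(\frac{1}{-8},12 \right)} = \left(- 6 i - 72 + \frac{i}{-8} + \frac{1}{-8} \cdot 12\right)^{2} = \left(- 6 i - 72 + i \left(- \frac{1}{8}\right) - \frac{3}{2}\right)^{2} = \left(- 6 i - 72 - \frac{i}{8} - \frac{3}{2}\right)^{2} = \left(- \frac{147}{2} - \frac{49 i}{8}\right)^{2}$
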